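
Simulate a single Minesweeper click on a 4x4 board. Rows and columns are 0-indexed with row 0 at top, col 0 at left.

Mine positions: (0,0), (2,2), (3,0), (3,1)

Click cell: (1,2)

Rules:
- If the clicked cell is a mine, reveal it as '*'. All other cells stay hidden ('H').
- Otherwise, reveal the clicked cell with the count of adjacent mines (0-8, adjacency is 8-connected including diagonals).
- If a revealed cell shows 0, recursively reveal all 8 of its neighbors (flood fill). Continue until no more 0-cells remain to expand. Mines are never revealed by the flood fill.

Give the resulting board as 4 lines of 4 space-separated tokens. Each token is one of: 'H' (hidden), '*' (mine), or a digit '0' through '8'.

H H H H
H H 1 H
H H H H
H H H H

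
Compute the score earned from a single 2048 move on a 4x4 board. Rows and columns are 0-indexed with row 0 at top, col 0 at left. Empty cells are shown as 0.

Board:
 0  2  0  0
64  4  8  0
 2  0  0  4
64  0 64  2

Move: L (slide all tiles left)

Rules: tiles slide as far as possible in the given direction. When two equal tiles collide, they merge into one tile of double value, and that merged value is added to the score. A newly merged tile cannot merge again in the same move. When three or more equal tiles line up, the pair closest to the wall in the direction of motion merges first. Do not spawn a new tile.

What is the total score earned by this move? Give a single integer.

Answer: 128

Derivation:
Slide left:
row 0: [0, 2, 0, 0] -> [2, 0, 0, 0]  score +0 (running 0)
row 1: [64, 4, 8, 0] -> [64, 4, 8, 0]  score +0 (running 0)
row 2: [2, 0, 0, 4] -> [2, 4, 0, 0]  score +0 (running 0)
row 3: [64, 0, 64, 2] -> [128, 2, 0, 0]  score +128 (running 128)
Board after move:
  2   0   0   0
 64   4   8   0
  2   4   0   0
128   2   0   0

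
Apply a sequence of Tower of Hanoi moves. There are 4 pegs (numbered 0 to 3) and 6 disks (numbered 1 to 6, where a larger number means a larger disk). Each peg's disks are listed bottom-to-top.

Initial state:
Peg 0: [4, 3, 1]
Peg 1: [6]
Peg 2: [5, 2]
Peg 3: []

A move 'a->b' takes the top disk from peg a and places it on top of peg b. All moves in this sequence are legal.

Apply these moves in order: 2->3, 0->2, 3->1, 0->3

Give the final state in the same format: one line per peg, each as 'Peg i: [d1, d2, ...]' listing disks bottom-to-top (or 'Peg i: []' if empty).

Answer: Peg 0: [4]
Peg 1: [6, 2]
Peg 2: [5, 1]
Peg 3: [3]

Derivation:
After move 1 (2->3):
Peg 0: [4, 3, 1]
Peg 1: [6]
Peg 2: [5]
Peg 3: [2]

After move 2 (0->2):
Peg 0: [4, 3]
Peg 1: [6]
Peg 2: [5, 1]
Peg 3: [2]

After move 3 (3->1):
Peg 0: [4, 3]
Peg 1: [6, 2]
Peg 2: [5, 1]
Peg 3: []

After move 4 (0->3):
Peg 0: [4]
Peg 1: [6, 2]
Peg 2: [5, 1]
Peg 3: [3]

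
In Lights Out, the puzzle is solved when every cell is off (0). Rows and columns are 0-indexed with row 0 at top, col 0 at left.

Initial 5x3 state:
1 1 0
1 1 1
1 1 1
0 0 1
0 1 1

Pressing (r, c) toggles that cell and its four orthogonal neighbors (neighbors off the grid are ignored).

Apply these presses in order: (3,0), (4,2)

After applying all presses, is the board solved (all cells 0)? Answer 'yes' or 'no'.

After press 1 at (3,0):
1 1 0
1 1 1
0 1 1
1 1 1
1 1 1

After press 2 at (4,2):
1 1 0
1 1 1
0 1 1
1 1 0
1 0 0

Lights still on: 10

Answer: no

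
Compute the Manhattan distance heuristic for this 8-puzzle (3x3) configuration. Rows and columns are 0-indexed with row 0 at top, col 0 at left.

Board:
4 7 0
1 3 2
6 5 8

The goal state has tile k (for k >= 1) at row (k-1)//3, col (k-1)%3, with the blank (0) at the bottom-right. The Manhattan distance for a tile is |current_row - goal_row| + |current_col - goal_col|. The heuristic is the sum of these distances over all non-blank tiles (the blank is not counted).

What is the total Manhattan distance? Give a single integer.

Tile 4: (0,0)->(1,0) = 1
Tile 7: (0,1)->(2,0) = 3
Tile 1: (1,0)->(0,0) = 1
Tile 3: (1,1)->(0,2) = 2
Tile 2: (1,2)->(0,1) = 2
Tile 6: (2,0)->(1,2) = 3
Tile 5: (2,1)->(1,1) = 1
Tile 8: (2,2)->(2,1) = 1
Sum: 1 + 3 + 1 + 2 + 2 + 3 + 1 + 1 = 14

Answer: 14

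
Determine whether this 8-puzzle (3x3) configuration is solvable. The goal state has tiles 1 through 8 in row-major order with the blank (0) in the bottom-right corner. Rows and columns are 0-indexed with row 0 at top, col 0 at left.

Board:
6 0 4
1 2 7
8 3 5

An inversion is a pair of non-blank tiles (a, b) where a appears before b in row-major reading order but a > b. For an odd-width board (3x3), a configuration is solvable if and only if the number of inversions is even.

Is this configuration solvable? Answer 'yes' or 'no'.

Inversions (pairs i<j in row-major order where tile[i] > tile[j] > 0): 12
12 is even, so the puzzle is solvable.

Answer: yes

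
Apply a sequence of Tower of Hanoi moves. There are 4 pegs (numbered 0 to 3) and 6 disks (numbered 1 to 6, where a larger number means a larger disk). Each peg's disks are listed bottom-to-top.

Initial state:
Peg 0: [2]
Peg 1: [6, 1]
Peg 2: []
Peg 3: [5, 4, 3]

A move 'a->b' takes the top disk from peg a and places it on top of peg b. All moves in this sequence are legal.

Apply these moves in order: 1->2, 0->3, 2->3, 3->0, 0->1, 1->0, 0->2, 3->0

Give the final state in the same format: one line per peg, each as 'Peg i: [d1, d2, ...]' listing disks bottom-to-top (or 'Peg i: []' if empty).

Answer: Peg 0: [2]
Peg 1: [6]
Peg 2: [1]
Peg 3: [5, 4, 3]

Derivation:
After move 1 (1->2):
Peg 0: [2]
Peg 1: [6]
Peg 2: [1]
Peg 3: [5, 4, 3]

After move 2 (0->3):
Peg 0: []
Peg 1: [6]
Peg 2: [1]
Peg 3: [5, 4, 3, 2]

After move 3 (2->3):
Peg 0: []
Peg 1: [6]
Peg 2: []
Peg 3: [5, 4, 3, 2, 1]

After move 4 (3->0):
Peg 0: [1]
Peg 1: [6]
Peg 2: []
Peg 3: [5, 4, 3, 2]

After move 5 (0->1):
Peg 0: []
Peg 1: [6, 1]
Peg 2: []
Peg 3: [5, 4, 3, 2]

After move 6 (1->0):
Peg 0: [1]
Peg 1: [6]
Peg 2: []
Peg 3: [5, 4, 3, 2]

After move 7 (0->2):
Peg 0: []
Peg 1: [6]
Peg 2: [1]
Peg 3: [5, 4, 3, 2]

After move 8 (3->0):
Peg 0: [2]
Peg 1: [6]
Peg 2: [1]
Peg 3: [5, 4, 3]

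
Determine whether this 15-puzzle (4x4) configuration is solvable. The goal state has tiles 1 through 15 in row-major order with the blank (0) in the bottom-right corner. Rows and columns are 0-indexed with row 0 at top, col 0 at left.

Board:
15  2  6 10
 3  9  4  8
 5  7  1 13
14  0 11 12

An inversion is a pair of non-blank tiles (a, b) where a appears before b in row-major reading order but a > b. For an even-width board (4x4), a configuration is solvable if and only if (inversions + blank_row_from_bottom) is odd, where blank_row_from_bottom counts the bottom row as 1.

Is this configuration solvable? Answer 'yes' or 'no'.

Answer: yes

Derivation:
Inversions: 42
Blank is in row 3 (0-indexed from top), which is row 1 counting from the bottom (bottom = 1).
42 + 1 = 43, which is odd, so the puzzle is solvable.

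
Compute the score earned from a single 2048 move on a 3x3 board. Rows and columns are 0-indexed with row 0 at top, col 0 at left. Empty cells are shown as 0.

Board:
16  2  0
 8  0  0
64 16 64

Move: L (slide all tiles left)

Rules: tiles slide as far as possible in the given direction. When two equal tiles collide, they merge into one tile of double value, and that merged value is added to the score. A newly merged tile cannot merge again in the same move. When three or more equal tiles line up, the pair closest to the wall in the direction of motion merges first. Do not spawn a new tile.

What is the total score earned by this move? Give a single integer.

Slide left:
row 0: [16, 2, 0] -> [16, 2, 0]  score +0 (running 0)
row 1: [8, 0, 0] -> [8, 0, 0]  score +0 (running 0)
row 2: [64, 16, 64] -> [64, 16, 64]  score +0 (running 0)
Board after move:
16  2  0
 8  0  0
64 16 64

Answer: 0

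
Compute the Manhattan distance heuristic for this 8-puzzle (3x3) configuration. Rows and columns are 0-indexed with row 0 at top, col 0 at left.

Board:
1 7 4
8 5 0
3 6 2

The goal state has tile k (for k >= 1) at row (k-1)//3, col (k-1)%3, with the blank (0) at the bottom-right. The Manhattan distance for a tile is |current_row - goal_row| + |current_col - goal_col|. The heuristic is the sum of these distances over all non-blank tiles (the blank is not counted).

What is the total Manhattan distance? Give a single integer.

Tile 1: at (0,0), goal (0,0), distance |0-0|+|0-0| = 0
Tile 7: at (0,1), goal (2,0), distance |0-2|+|1-0| = 3
Tile 4: at (0,2), goal (1,0), distance |0-1|+|2-0| = 3
Tile 8: at (1,0), goal (2,1), distance |1-2|+|0-1| = 2
Tile 5: at (1,1), goal (1,1), distance |1-1|+|1-1| = 0
Tile 3: at (2,0), goal (0,2), distance |2-0|+|0-2| = 4
Tile 6: at (2,1), goal (1,2), distance |2-1|+|1-2| = 2
Tile 2: at (2,2), goal (0,1), distance |2-0|+|2-1| = 3
Sum: 0 + 3 + 3 + 2 + 0 + 4 + 2 + 3 = 17

Answer: 17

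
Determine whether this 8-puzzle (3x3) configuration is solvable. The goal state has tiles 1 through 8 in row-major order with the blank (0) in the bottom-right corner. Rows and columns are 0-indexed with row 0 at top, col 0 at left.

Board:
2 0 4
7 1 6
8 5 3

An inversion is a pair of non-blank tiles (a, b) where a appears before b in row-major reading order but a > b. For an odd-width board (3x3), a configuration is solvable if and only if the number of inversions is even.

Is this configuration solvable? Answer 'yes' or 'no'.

Inversions (pairs i<j in row-major order where tile[i] > tile[j] > 0): 12
12 is even, so the puzzle is solvable.

Answer: yes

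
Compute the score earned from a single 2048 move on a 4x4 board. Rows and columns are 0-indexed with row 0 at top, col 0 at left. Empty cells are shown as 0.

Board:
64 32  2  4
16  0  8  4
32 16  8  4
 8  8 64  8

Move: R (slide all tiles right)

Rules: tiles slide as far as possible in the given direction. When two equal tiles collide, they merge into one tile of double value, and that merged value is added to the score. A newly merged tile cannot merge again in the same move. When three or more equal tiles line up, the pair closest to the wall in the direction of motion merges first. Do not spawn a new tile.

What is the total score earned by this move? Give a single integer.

Slide right:
row 0: [64, 32, 2, 4] -> [64, 32, 2, 4]  score +0 (running 0)
row 1: [16, 0, 8, 4] -> [0, 16, 8, 4]  score +0 (running 0)
row 2: [32, 16, 8, 4] -> [32, 16, 8, 4]  score +0 (running 0)
row 3: [8, 8, 64, 8] -> [0, 16, 64, 8]  score +16 (running 16)
Board after move:
64 32  2  4
 0 16  8  4
32 16  8  4
 0 16 64  8

Answer: 16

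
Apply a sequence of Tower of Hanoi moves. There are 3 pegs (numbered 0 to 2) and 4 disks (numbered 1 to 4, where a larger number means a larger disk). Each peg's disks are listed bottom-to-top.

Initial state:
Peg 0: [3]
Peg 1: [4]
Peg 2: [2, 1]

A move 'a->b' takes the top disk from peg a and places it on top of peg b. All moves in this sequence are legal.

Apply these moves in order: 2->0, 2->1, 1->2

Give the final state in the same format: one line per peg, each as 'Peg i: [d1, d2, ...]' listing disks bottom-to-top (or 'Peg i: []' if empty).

After move 1 (2->0):
Peg 0: [3, 1]
Peg 1: [4]
Peg 2: [2]

After move 2 (2->1):
Peg 0: [3, 1]
Peg 1: [4, 2]
Peg 2: []

After move 3 (1->2):
Peg 0: [3, 1]
Peg 1: [4]
Peg 2: [2]

Answer: Peg 0: [3, 1]
Peg 1: [4]
Peg 2: [2]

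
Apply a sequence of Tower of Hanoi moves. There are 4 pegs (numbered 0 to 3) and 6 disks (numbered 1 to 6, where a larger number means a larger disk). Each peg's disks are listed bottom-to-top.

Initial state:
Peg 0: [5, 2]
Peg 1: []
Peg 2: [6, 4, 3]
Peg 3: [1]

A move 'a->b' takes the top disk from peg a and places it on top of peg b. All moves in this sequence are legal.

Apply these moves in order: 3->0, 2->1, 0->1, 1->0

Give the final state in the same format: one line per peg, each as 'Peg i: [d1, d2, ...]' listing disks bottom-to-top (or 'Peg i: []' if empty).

After move 1 (3->0):
Peg 0: [5, 2, 1]
Peg 1: []
Peg 2: [6, 4, 3]
Peg 3: []

After move 2 (2->1):
Peg 0: [5, 2, 1]
Peg 1: [3]
Peg 2: [6, 4]
Peg 3: []

After move 3 (0->1):
Peg 0: [5, 2]
Peg 1: [3, 1]
Peg 2: [6, 4]
Peg 3: []

After move 4 (1->0):
Peg 0: [5, 2, 1]
Peg 1: [3]
Peg 2: [6, 4]
Peg 3: []

Answer: Peg 0: [5, 2, 1]
Peg 1: [3]
Peg 2: [6, 4]
Peg 3: []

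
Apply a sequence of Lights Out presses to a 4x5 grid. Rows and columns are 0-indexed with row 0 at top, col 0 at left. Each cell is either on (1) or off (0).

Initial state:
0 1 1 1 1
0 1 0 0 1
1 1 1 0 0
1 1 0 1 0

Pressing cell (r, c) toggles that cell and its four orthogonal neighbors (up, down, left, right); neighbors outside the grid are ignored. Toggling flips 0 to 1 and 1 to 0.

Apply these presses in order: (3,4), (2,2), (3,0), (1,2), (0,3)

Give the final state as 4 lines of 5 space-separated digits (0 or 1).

Answer: 0 1 1 0 0
0 0 0 0 1
0 0 1 1 1
0 0 1 0 1

Derivation:
After press 1 at (3,4):
0 1 1 1 1
0 1 0 0 1
1 1 1 0 1
1 1 0 0 1

After press 2 at (2,2):
0 1 1 1 1
0 1 1 0 1
1 0 0 1 1
1 1 1 0 1

After press 3 at (3,0):
0 1 1 1 1
0 1 1 0 1
0 0 0 1 1
0 0 1 0 1

After press 4 at (1,2):
0 1 0 1 1
0 0 0 1 1
0 0 1 1 1
0 0 1 0 1

After press 5 at (0,3):
0 1 1 0 0
0 0 0 0 1
0 0 1 1 1
0 0 1 0 1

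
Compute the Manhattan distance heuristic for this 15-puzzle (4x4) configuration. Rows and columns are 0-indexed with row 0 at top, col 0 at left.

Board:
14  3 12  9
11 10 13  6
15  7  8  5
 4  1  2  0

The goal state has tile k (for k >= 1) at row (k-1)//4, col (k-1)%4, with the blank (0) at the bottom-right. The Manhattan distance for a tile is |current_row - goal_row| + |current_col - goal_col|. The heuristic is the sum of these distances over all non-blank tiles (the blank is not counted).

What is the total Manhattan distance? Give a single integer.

Tile 14: (0,0)->(3,1) = 4
Tile 3: (0,1)->(0,2) = 1
Tile 12: (0,2)->(2,3) = 3
Tile 9: (0,3)->(2,0) = 5
Tile 11: (1,0)->(2,2) = 3
Tile 10: (1,1)->(2,1) = 1
Tile 13: (1,2)->(3,0) = 4
Tile 6: (1,3)->(1,1) = 2
Tile 15: (2,0)->(3,2) = 3
Tile 7: (2,1)->(1,2) = 2
Tile 8: (2,2)->(1,3) = 2
Tile 5: (2,3)->(1,0) = 4
Tile 4: (3,0)->(0,3) = 6
Tile 1: (3,1)->(0,0) = 4
Tile 2: (3,2)->(0,1) = 4
Sum: 4 + 1 + 3 + 5 + 3 + 1 + 4 + 2 + 3 + 2 + 2 + 4 + 6 + 4 + 4 = 48

Answer: 48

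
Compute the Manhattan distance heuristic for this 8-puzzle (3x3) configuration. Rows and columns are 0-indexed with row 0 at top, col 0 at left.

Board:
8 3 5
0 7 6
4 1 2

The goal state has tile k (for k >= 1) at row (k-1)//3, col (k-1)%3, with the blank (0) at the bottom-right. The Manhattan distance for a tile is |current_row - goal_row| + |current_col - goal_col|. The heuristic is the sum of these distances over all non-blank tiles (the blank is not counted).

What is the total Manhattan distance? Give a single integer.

Answer: 15

Derivation:
Tile 8: at (0,0), goal (2,1), distance |0-2|+|0-1| = 3
Tile 3: at (0,1), goal (0,2), distance |0-0|+|1-2| = 1
Tile 5: at (0,2), goal (1,1), distance |0-1|+|2-1| = 2
Tile 7: at (1,1), goal (2,0), distance |1-2|+|1-0| = 2
Tile 6: at (1,2), goal (1,2), distance |1-1|+|2-2| = 0
Tile 4: at (2,0), goal (1,0), distance |2-1|+|0-0| = 1
Tile 1: at (2,1), goal (0,0), distance |2-0|+|1-0| = 3
Tile 2: at (2,2), goal (0,1), distance |2-0|+|2-1| = 3
Sum: 3 + 1 + 2 + 2 + 0 + 1 + 3 + 3 = 15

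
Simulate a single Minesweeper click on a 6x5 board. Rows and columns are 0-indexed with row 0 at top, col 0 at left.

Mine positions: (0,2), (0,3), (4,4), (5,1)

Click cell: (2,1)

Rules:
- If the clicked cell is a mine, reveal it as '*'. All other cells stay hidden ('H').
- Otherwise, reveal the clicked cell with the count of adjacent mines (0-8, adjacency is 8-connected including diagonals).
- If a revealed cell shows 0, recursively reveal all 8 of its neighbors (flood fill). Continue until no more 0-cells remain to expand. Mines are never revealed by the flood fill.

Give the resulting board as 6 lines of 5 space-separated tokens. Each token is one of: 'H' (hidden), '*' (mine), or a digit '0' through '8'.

0 1 H H H
0 1 2 2 1
0 0 0 0 0
0 0 0 1 1
1 1 1 1 H
H H H H H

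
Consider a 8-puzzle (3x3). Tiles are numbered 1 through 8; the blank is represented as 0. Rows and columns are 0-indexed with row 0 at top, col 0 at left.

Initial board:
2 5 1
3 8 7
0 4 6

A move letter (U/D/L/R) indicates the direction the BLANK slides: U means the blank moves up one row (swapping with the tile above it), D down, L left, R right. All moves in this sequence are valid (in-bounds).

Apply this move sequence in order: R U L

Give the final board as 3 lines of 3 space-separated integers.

After move 1 (R):
2 5 1
3 8 7
4 0 6

After move 2 (U):
2 5 1
3 0 7
4 8 6

After move 3 (L):
2 5 1
0 3 7
4 8 6

Answer: 2 5 1
0 3 7
4 8 6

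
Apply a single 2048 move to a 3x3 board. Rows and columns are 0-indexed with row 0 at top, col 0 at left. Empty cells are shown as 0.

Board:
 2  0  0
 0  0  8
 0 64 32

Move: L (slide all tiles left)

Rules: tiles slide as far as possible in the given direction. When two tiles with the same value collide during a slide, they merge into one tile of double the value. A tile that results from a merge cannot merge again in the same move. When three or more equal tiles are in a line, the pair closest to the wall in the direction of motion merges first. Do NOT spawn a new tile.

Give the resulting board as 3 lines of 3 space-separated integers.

Slide left:
row 0: [2, 0, 0] -> [2, 0, 0]
row 1: [0, 0, 8] -> [8, 0, 0]
row 2: [0, 64, 32] -> [64, 32, 0]

Answer:  2  0  0
 8  0  0
64 32  0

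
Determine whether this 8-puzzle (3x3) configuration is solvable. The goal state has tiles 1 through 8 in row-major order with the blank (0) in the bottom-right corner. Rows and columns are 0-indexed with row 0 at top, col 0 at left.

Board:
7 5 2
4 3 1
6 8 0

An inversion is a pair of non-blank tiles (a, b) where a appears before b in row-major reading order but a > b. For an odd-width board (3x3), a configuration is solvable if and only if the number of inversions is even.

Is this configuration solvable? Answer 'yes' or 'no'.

Answer: yes

Derivation:
Inversions (pairs i<j in row-major order where tile[i] > tile[j] > 0): 14
14 is even, so the puzzle is solvable.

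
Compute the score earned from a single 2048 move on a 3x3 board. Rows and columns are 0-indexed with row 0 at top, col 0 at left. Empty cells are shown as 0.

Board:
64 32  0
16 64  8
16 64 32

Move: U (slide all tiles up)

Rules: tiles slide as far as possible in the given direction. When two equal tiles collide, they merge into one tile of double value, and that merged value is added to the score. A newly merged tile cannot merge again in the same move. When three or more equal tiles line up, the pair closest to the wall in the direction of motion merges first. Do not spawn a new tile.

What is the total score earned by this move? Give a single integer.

Slide up:
col 0: [64, 16, 16] -> [64, 32, 0]  score +32 (running 32)
col 1: [32, 64, 64] -> [32, 128, 0]  score +128 (running 160)
col 2: [0, 8, 32] -> [8, 32, 0]  score +0 (running 160)
Board after move:
 64  32   8
 32 128  32
  0   0   0

Answer: 160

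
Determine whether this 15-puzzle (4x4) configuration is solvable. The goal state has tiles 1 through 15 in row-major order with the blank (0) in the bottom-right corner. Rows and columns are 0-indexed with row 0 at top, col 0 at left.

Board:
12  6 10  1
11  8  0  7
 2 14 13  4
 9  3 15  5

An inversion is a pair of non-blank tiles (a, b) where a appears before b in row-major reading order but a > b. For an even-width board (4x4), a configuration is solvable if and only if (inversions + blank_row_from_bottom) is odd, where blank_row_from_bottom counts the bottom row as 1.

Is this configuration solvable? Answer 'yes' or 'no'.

Inversions: 53
Blank is in row 1 (0-indexed from top), which is row 3 counting from the bottom (bottom = 1).
53 + 3 = 56, which is even, so the puzzle is not solvable.

Answer: no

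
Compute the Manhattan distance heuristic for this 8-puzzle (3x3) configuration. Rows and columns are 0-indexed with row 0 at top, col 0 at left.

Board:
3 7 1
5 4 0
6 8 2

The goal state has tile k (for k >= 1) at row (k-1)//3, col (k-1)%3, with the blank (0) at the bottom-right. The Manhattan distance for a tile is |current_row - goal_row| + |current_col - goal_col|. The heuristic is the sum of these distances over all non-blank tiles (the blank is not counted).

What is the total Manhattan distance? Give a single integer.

Answer: 15

Derivation:
Tile 3: (0,0)->(0,2) = 2
Tile 7: (0,1)->(2,0) = 3
Tile 1: (0,2)->(0,0) = 2
Tile 5: (1,0)->(1,1) = 1
Tile 4: (1,1)->(1,0) = 1
Tile 6: (2,0)->(1,2) = 3
Tile 8: (2,1)->(2,1) = 0
Tile 2: (2,2)->(0,1) = 3
Sum: 2 + 3 + 2 + 1 + 1 + 3 + 0 + 3 = 15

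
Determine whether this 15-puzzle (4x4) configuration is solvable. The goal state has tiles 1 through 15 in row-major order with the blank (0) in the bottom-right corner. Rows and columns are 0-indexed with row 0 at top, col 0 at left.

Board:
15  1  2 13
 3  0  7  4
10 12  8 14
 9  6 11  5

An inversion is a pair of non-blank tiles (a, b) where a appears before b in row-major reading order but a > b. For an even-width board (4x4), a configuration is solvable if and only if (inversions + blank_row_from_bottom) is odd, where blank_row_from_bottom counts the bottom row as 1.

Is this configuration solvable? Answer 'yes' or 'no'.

Inversions: 46
Blank is in row 1 (0-indexed from top), which is row 3 counting from the bottom (bottom = 1).
46 + 3 = 49, which is odd, so the puzzle is solvable.

Answer: yes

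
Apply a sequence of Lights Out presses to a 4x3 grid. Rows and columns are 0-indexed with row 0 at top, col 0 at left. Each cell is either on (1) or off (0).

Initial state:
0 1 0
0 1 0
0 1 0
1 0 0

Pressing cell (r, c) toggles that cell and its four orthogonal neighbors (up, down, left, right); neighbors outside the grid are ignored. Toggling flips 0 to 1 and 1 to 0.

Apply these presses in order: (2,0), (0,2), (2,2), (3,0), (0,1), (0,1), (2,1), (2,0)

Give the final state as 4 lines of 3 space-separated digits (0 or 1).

Answer: 0 0 1
0 0 0
0 1 0
0 0 1

Derivation:
After press 1 at (2,0):
0 1 0
1 1 0
1 0 0
0 0 0

After press 2 at (0,2):
0 0 1
1 1 1
1 0 0
0 0 0

After press 3 at (2,2):
0 0 1
1 1 0
1 1 1
0 0 1

After press 4 at (3,0):
0 0 1
1 1 0
0 1 1
1 1 1

After press 5 at (0,1):
1 1 0
1 0 0
0 1 1
1 1 1

After press 6 at (0,1):
0 0 1
1 1 0
0 1 1
1 1 1

After press 7 at (2,1):
0 0 1
1 0 0
1 0 0
1 0 1

After press 8 at (2,0):
0 0 1
0 0 0
0 1 0
0 0 1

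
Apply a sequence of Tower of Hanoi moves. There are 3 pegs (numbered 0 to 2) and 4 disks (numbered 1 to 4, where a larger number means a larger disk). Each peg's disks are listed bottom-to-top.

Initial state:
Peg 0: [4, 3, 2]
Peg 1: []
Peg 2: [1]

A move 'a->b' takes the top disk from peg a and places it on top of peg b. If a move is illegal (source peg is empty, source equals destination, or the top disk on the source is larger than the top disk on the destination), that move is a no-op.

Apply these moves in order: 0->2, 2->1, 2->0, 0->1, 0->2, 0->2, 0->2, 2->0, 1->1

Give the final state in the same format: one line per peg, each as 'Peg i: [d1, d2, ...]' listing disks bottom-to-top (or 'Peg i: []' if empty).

Answer: Peg 0: [4, 3, 2]
Peg 1: [1]
Peg 2: []

Derivation:
After move 1 (0->2):
Peg 0: [4, 3, 2]
Peg 1: []
Peg 2: [1]

After move 2 (2->1):
Peg 0: [4, 3, 2]
Peg 1: [1]
Peg 2: []

After move 3 (2->0):
Peg 0: [4, 3, 2]
Peg 1: [1]
Peg 2: []

After move 4 (0->1):
Peg 0: [4, 3, 2]
Peg 1: [1]
Peg 2: []

After move 5 (0->2):
Peg 0: [4, 3]
Peg 1: [1]
Peg 2: [2]

After move 6 (0->2):
Peg 0: [4, 3]
Peg 1: [1]
Peg 2: [2]

After move 7 (0->2):
Peg 0: [4, 3]
Peg 1: [1]
Peg 2: [2]

After move 8 (2->0):
Peg 0: [4, 3, 2]
Peg 1: [1]
Peg 2: []

After move 9 (1->1):
Peg 0: [4, 3, 2]
Peg 1: [1]
Peg 2: []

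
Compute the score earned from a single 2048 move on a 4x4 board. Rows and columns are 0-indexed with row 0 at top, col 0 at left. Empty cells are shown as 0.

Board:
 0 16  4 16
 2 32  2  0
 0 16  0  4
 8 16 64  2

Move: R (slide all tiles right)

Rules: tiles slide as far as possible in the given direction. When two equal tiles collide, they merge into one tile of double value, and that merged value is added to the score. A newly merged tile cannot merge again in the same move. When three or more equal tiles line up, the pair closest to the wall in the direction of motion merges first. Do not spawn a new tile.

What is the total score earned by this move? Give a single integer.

Slide right:
row 0: [0, 16, 4, 16] -> [0, 16, 4, 16]  score +0 (running 0)
row 1: [2, 32, 2, 0] -> [0, 2, 32, 2]  score +0 (running 0)
row 2: [0, 16, 0, 4] -> [0, 0, 16, 4]  score +0 (running 0)
row 3: [8, 16, 64, 2] -> [8, 16, 64, 2]  score +0 (running 0)
Board after move:
 0 16  4 16
 0  2 32  2
 0  0 16  4
 8 16 64  2

Answer: 0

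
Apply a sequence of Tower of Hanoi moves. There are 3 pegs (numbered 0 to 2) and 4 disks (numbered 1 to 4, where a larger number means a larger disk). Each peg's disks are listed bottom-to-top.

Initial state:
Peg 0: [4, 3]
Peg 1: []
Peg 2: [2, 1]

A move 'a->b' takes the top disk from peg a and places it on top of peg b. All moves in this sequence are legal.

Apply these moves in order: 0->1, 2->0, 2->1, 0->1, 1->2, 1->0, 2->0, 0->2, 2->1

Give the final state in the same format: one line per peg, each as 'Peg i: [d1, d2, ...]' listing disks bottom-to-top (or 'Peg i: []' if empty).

After move 1 (0->1):
Peg 0: [4]
Peg 1: [3]
Peg 2: [2, 1]

After move 2 (2->0):
Peg 0: [4, 1]
Peg 1: [3]
Peg 2: [2]

After move 3 (2->1):
Peg 0: [4, 1]
Peg 1: [3, 2]
Peg 2: []

After move 4 (0->1):
Peg 0: [4]
Peg 1: [3, 2, 1]
Peg 2: []

After move 5 (1->2):
Peg 0: [4]
Peg 1: [3, 2]
Peg 2: [1]

After move 6 (1->0):
Peg 0: [4, 2]
Peg 1: [3]
Peg 2: [1]

After move 7 (2->0):
Peg 0: [4, 2, 1]
Peg 1: [3]
Peg 2: []

After move 8 (0->2):
Peg 0: [4, 2]
Peg 1: [3]
Peg 2: [1]

After move 9 (2->1):
Peg 0: [4, 2]
Peg 1: [3, 1]
Peg 2: []

Answer: Peg 0: [4, 2]
Peg 1: [3, 1]
Peg 2: []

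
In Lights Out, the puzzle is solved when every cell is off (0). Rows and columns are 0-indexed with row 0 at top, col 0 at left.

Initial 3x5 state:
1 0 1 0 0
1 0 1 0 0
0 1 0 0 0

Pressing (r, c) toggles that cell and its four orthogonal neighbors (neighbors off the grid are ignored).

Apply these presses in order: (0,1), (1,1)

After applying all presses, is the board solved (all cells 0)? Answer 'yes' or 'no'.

Answer: yes

Derivation:
After press 1 at (0,1):
0 1 0 0 0
1 1 1 0 0
0 1 0 0 0

After press 2 at (1,1):
0 0 0 0 0
0 0 0 0 0
0 0 0 0 0

Lights still on: 0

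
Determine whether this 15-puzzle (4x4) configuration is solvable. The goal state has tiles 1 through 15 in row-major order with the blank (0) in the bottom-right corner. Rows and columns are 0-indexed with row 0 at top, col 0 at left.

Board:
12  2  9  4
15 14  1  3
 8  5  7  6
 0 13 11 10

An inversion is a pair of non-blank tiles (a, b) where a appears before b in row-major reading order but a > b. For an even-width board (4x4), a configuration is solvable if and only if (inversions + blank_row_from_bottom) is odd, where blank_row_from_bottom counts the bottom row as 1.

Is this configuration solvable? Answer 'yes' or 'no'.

Inversions: 47
Blank is in row 3 (0-indexed from top), which is row 1 counting from the bottom (bottom = 1).
47 + 1 = 48, which is even, so the puzzle is not solvable.

Answer: no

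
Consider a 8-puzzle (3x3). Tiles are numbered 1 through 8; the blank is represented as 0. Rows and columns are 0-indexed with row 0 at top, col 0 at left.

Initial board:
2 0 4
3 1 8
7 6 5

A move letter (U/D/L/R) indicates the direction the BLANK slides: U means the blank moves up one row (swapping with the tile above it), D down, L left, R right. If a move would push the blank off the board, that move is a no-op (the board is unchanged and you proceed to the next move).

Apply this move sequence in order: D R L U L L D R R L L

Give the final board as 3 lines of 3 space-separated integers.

Answer: 3 2 4
0 1 8
7 6 5

Derivation:
After move 1 (D):
2 1 4
3 0 8
7 6 5

After move 2 (R):
2 1 4
3 8 0
7 6 5

After move 3 (L):
2 1 4
3 0 8
7 6 5

After move 4 (U):
2 0 4
3 1 8
7 6 5

After move 5 (L):
0 2 4
3 1 8
7 6 5

After move 6 (L):
0 2 4
3 1 8
7 6 5

After move 7 (D):
3 2 4
0 1 8
7 6 5

After move 8 (R):
3 2 4
1 0 8
7 6 5

After move 9 (R):
3 2 4
1 8 0
7 6 5

After move 10 (L):
3 2 4
1 0 8
7 6 5

After move 11 (L):
3 2 4
0 1 8
7 6 5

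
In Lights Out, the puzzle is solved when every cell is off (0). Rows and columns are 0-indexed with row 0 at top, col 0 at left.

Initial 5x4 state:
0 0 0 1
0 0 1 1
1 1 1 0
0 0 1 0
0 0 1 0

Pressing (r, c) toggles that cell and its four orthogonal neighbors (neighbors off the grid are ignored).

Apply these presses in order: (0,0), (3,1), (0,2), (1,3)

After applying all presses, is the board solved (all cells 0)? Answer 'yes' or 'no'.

Answer: no

Derivation:
After press 1 at (0,0):
1 1 0 1
1 0 1 1
1 1 1 0
0 0 1 0
0 0 1 0

After press 2 at (3,1):
1 1 0 1
1 0 1 1
1 0 1 0
1 1 0 0
0 1 1 0

After press 3 at (0,2):
1 0 1 0
1 0 0 1
1 0 1 0
1 1 0 0
0 1 1 0

After press 4 at (1,3):
1 0 1 1
1 0 1 0
1 0 1 1
1 1 0 0
0 1 1 0

Lights still on: 12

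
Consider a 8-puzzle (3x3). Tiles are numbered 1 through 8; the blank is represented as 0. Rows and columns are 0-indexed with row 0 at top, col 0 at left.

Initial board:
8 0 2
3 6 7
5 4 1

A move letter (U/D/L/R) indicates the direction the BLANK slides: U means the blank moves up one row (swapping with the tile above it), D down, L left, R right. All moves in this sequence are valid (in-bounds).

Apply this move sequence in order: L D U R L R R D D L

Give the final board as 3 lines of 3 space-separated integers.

After move 1 (L):
0 8 2
3 6 7
5 4 1

After move 2 (D):
3 8 2
0 6 7
5 4 1

After move 3 (U):
0 8 2
3 6 7
5 4 1

After move 4 (R):
8 0 2
3 6 7
5 4 1

After move 5 (L):
0 8 2
3 6 7
5 4 1

After move 6 (R):
8 0 2
3 6 7
5 4 1

After move 7 (R):
8 2 0
3 6 7
5 4 1

After move 8 (D):
8 2 7
3 6 0
5 4 1

After move 9 (D):
8 2 7
3 6 1
5 4 0

After move 10 (L):
8 2 7
3 6 1
5 0 4

Answer: 8 2 7
3 6 1
5 0 4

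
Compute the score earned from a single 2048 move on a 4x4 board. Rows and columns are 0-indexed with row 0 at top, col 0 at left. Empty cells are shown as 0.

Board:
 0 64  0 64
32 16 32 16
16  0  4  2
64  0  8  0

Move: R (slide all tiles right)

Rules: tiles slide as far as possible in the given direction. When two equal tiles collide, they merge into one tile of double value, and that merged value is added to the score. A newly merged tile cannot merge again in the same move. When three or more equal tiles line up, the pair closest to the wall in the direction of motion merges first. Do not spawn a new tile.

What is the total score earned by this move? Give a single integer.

Answer: 128

Derivation:
Slide right:
row 0: [0, 64, 0, 64] -> [0, 0, 0, 128]  score +128 (running 128)
row 1: [32, 16, 32, 16] -> [32, 16, 32, 16]  score +0 (running 128)
row 2: [16, 0, 4, 2] -> [0, 16, 4, 2]  score +0 (running 128)
row 3: [64, 0, 8, 0] -> [0, 0, 64, 8]  score +0 (running 128)
Board after move:
  0   0   0 128
 32  16  32  16
  0  16   4   2
  0   0  64   8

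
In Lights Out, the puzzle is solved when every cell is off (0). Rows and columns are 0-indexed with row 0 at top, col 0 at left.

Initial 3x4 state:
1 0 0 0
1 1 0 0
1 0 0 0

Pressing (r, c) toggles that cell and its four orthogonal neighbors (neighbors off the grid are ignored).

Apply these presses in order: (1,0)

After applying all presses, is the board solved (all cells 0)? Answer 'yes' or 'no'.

Answer: yes

Derivation:
After press 1 at (1,0):
0 0 0 0
0 0 0 0
0 0 0 0

Lights still on: 0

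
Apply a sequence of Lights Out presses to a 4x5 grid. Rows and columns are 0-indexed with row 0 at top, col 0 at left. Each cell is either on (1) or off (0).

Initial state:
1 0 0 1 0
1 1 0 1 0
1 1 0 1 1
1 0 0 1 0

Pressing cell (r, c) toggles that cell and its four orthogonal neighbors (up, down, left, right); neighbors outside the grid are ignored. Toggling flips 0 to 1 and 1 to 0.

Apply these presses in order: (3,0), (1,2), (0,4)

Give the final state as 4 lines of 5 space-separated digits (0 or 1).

Answer: 1 0 1 0 1
1 0 1 0 1
0 1 1 1 1
0 1 0 1 0

Derivation:
After press 1 at (3,0):
1 0 0 1 0
1 1 0 1 0
0 1 0 1 1
0 1 0 1 0

After press 2 at (1,2):
1 0 1 1 0
1 0 1 0 0
0 1 1 1 1
0 1 0 1 0

After press 3 at (0,4):
1 0 1 0 1
1 0 1 0 1
0 1 1 1 1
0 1 0 1 0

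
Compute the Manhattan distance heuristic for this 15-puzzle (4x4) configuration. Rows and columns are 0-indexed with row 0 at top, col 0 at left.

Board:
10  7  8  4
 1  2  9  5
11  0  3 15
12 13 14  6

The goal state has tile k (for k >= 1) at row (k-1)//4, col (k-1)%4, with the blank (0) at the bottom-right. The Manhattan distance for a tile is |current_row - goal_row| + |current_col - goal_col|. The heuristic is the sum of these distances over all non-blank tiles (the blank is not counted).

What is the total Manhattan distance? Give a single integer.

Tile 10: (0,0)->(2,1) = 3
Tile 7: (0,1)->(1,2) = 2
Tile 8: (0,2)->(1,3) = 2
Tile 4: (0,3)->(0,3) = 0
Tile 1: (1,0)->(0,0) = 1
Tile 2: (1,1)->(0,1) = 1
Tile 9: (1,2)->(2,0) = 3
Tile 5: (1,3)->(1,0) = 3
Tile 11: (2,0)->(2,2) = 2
Tile 3: (2,2)->(0,2) = 2
Tile 15: (2,3)->(3,2) = 2
Tile 12: (3,0)->(2,3) = 4
Tile 13: (3,1)->(3,0) = 1
Tile 14: (3,2)->(3,1) = 1
Tile 6: (3,3)->(1,1) = 4
Sum: 3 + 2 + 2 + 0 + 1 + 1 + 3 + 3 + 2 + 2 + 2 + 4 + 1 + 1 + 4 = 31

Answer: 31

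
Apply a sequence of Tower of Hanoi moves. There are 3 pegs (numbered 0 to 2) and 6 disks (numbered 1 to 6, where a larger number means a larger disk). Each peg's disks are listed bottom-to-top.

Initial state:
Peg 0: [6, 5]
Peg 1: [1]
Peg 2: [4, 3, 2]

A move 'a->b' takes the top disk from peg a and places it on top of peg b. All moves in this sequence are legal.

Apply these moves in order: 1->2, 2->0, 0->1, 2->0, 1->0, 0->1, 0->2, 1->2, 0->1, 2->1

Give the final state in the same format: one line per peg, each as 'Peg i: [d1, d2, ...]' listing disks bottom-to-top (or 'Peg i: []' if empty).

Answer: Peg 0: [6]
Peg 1: [5, 1]
Peg 2: [4, 3, 2]

Derivation:
After move 1 (1->2):
Peg 0: [6, 5]
Peg 1: []
Peg 2: [4, 3, 2, 1]

After move 2 (2->0):
Peg 0: [6, 5, 1]
Peg 1: []
Peg 2: [4, 3, 2]

After move 3 (0->1):
Peg 0: [6, 5]
Peg 1: [1]
Peg 2: [4, 3, 2]

After move 4 (2->0):
Peg 0: [6, 5, 2]
Peg 1: [1]
Peg 2: [4, 3]

After move 5 (1->0):
Peg 0: [6, 5, 2, 1]
Peg 1: []
Peg 2: [4, 3]

After move 6 (0->1):
Peg 0: [6, 5, 2]
Peg 1: [1]
Peg 2: [4, 3]

After move 7 (0->2):
Peg 0: [6, 5]
Peg 1: [1]
Peg 2: [4, 3, 2]

After move 8 (1->2):
Peg 0: [6, 5]
Peg 1: []
Peg 2: [4, 3, 2, 1]

After move 9 (0->1):
Peg 0: [6]
Peg 1: [5]
Peg 2: [4, 3, 2, 1]

After move 10 (2->1):
Peg 0: [6]
Peg 1: [5, 1]
Peg 2: [4, 3, 2]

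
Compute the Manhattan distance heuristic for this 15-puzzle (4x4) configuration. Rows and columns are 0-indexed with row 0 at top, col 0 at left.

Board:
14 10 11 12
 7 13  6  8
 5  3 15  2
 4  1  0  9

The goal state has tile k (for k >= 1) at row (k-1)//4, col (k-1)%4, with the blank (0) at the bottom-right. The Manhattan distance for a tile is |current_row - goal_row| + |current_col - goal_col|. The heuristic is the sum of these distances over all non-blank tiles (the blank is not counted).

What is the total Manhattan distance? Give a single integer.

Answer: 39

Derivation:
Tile 14: at (0,0), goal (3,1), distance |0-3|+|0-1| = 4
Tile 10: at (0,1), goal (2,1), distance |0-2|+|1-1| = 2
Tile 11: at (0,2), goal (2,2), distance |0-2|+|2-2| = 2
Tile 12: at (0,3), goal (2,3), distance |0-2|+|3-3| = 2
Tile 7: at (1,0), goal (1,2), distance |1-1|+|0-2| = 2
Tile 13: at (1,1), goal (3,0), distance |1-3|+|1-0| = 3
Tile 6: at (1,2), goal (1,1), distance |1-1|+|2-1| = 1
Tile 8: at (1,3), goal (1,3), distance |1-1|+|3-3| = 0
Tile 5: at (2,0), goal (1,0), distance |2-1|+|0-0| = 1
Tile 3: at (2,1), goal (0,2), distance |2-0|+|1-2| = 3
Tile 15: at (2,2), goal (3,2), distance |2-3|+|2-2| = 1
Tile 2: at (2,3), goal (0,1), distance |2-0|+|3-1| = 4
Tile 4: at (3,0), goal (0,3), distance |3-0|+|0-3| = 6
Tile 1: at (3,1), goal (0,0), distance |3-0|+|1-0| = 4
Tile 9: at (3,3), goal (2,0), distance |3-2|+|3-0| = 4
Sum: 4 + 2 + 2 + 2 + 2 + 3 + 1 + 0 + 1 + 3 + 1 + 4 + 6 + 4 + 4 = 39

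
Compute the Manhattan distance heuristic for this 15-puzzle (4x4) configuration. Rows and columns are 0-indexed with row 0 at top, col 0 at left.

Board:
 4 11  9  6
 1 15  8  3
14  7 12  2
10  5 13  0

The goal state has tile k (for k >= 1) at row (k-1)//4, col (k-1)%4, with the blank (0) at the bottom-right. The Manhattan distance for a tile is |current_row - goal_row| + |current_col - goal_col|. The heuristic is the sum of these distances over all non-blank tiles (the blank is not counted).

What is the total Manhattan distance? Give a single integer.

Tile 4: at (0,0), goal (0,3), distance |0-0|+|0-3| = 3
Tile 11: at (0,1), goal (2,2), distance |0-2|+|1-2| = 3
Tile 9: at (0,2), goal (2,0), distance |0-2|+|2-0| = 4
Tile 6: at (0,3), goal (1,1), distance |0-1|+|3-1| = 3
Tile 1: at (1,0), goal (0,0), distance |1-0|+|0-0| = 1
Tile 15: at (1,1), goal (3,2), distance |1-3|+|1-2| = 3
Tile 8: at (1,2), goal (1,3), distance |1-1|+|2-3| = 1
Tile 3: at (1,3), goal (0,2), distance |1-0|+|3-2| = 2
Tile 14: at (2,0), goal (3,1), distance |2-3|+|0-1| = 2
Tile 7: at (2,1), goal (1,2), distance |2-1|+|1-2| = 2
Tile 12: at (2,2), goal (2,3), distance |2-2|+|2-3| = 1
Tile 2: at (2,3), goal (0,1), distance |2-0|+|3-1| = 4
Tile 10: at (3,0), goal (2,1), distance |3-2|+|0-1| = 2
Tile 5: at (3,1), goal (1,0), distance |3-1|+|1-0| = 3
Tile 13: at (3,2), goal (3,0), distance |3-3|+|2-0| = 2
Sum: 3 + 3 + 4 + 3 + 1 + 3 + 1 + 2 + 2 + 2 + 1 + 4 + 2 + 3 + 2 = 36

Answer: 36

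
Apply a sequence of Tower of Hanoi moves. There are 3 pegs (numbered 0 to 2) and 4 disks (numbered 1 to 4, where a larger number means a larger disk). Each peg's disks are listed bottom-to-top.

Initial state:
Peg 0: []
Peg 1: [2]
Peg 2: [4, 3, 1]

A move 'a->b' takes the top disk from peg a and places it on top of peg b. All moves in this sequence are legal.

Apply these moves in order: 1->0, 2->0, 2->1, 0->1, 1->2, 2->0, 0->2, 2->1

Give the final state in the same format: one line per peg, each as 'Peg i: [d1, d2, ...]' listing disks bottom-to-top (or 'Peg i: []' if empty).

After move 1 (1->0):
Peg 0: [2]
Peg 1: []
Peg 2: [4, 3, 1]

After move 2 (2->0):
Peg 0: [2, 1]
Peg 1: []
Peg 2: [4, 3]

After move 3 (2->1):
Peg 0: [2, 1]
Peg 1: [3]
Peg 2: [4]

After move 4 (0->1):
Peg 0: [2]
Peg 1: [3, 1]
Peg 2: [4]

After move 5 (1->2):
Peg 0: [2]
Peg 1: [3]
Peg 2: [4, 1]

After move 6 (2->0):
Peg 0: [2, 1]
Peg 1: [3]
Peg 2: [4]

After move 7 (0->2):
Peg 0: [2]
Peg 1: [3]
Peg 2: [4, 1]

After move 8 (2->1):
Peg 0: [2]
Peg 1: [3, 1]
Peg 2: [4]

Answer: Peg 0: [2]
Peg 1: [3, 1]
Peg 2: [4]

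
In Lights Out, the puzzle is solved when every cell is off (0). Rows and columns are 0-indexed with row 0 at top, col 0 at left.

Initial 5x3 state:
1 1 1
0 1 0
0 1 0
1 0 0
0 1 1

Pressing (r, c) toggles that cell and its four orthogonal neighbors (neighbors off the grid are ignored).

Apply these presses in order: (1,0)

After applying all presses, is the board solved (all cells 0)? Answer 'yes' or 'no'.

Answer: no

Derivation:
After press 1 at (1,0):
0 1 1
1 0 0
1 1 0
1 0 0
0 1 1

Lights still on: 8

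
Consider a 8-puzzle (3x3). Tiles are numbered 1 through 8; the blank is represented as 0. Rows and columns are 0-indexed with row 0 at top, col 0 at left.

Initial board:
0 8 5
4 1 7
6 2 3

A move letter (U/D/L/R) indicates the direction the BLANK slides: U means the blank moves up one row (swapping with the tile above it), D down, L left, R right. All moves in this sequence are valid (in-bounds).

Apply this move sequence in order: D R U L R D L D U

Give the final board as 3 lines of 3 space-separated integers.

Answer: 4 8 5
0 1 7
6 2 3

Derivation:
After move 1 (D):
4 8 5
0 1 7
6 2 3

After move 2 (R):
4 8 5
1 0 7
6 2 3

After move 3 (U):
4 0 5
1 8 7
6 2 3

After move 4 (L):
0 4 5
1 8 7
6 2 3

After move 5 (R):
4 0 5
1 8 7
6 2 3

After move 6 (D):
4 8 5
1 0 7
6 2 3

After move 7 (L):
4 8 5
0 1 7
6 2 3

After move 8 (D):
4 8 5
6 1 7
0 2 3

After move 9 (U):
4 8 5
0 1 7
6 2 3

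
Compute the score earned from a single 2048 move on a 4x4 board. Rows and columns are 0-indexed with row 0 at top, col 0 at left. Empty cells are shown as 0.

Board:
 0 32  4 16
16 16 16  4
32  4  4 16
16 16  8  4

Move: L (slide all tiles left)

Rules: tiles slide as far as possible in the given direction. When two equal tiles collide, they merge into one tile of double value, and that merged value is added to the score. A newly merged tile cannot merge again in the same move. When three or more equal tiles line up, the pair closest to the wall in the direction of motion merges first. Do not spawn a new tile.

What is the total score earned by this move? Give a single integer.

Slide left:
row 0: [0, 32, 4, 16] -> [32, 4, 16, 0]  score +0 (running 0)
row 1: [16, 16, 16, 4] -> [32, 16, 4, 0]  score +32 (running 32)
row 2: [32, 4, 4, 16] -> [32, 8, 16, 0]  score +8 (running 40)
row 3: [16, 16, 8, 4] -> [32, 8, 4, 0]  score +32 (running 72)
Board after move:
32  4 16  0
32 16  4  0
32  8 16  0
32  8  4  0

Answer: 72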